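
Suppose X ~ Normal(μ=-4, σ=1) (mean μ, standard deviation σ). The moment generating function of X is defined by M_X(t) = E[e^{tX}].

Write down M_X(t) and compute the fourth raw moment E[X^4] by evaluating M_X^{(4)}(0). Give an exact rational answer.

M_X(t) = e^(t^2/2 - 4*t)
D^4[M](t) = (t^4*e^(t^2/2) - 16*t^3*e^(t^2/2) + 102*t^2*e^(t^2/2) - 304*t*e^(t^2/2) + 355*e^(t^2/2))*e^(-4*t)

E[X^4] = D^4[M](0) = 355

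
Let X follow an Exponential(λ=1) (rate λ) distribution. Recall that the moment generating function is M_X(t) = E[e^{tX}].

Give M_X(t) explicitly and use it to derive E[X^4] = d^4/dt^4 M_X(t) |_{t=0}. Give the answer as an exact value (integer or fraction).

M_X(t) = 1/(1 - t)
M^(4)(t) = -24/(t^5 - 5*t^4 + 10*t^3 - 10*t^2 + 5*t - 1)

E[X^4] = M^(4)(0) = 24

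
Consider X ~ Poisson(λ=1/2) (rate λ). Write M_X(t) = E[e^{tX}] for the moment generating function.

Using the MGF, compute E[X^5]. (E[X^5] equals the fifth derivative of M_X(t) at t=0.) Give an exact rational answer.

M_X(t) = e^(e^(t)/2 - 1/2)
M^(5)(t) = (e^(5*t)*e^(e^(t)/2) + 20*e^(4*t)*e^(e^(t)/2) + 100*e^(3*t)*e^(e^(t)/2) + 120*e^(2*t)*e^(e^(t)/2) + 16*e^(t)*e^(e^(t)/2))*e^(-1/2)/32

E[X^5] = M^(5)(0) = 257/32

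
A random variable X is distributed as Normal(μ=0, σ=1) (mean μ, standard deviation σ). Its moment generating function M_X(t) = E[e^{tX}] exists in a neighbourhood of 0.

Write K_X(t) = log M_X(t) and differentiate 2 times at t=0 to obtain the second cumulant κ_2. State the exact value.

M_X(t) = e^(t^2/2)
K_X(t) = log M_X(t) = t^2/2
D^2[K](t) = 1

κ_2 = D^2[K](0) = 1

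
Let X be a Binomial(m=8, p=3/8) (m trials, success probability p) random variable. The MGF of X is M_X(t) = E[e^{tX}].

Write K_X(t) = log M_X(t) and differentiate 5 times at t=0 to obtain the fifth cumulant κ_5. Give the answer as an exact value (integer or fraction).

κ_5 = D^5[K](0) = -435/512

M_X(t) = (3*e^(t)/8 + 5/8)^8
K_X(t) = log M_X(t) = 8*log(3*e^(t)/8 + 5/8)
D^5[K](t) = (-3240*e^(4*t) + 59400*e^(3*t) - 99000*e^(2*t) + 15000*e^(t))/(243*e^(5*t) + 2025*e^(4*t) + 6750*e^(3*t) + 11250*e^(2*t) + 9375*e^(t) + 3125)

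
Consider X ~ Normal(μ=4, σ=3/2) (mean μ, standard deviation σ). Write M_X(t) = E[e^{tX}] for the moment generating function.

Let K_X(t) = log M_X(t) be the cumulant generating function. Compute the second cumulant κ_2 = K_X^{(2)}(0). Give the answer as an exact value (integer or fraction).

κ_2 = d^2K/dt^2 |_{t=0} = 9/4

M_X(t) = e^(9*t^2/8 + 4*t)
K_X(t) = log M_X(t) = 9*t^2/8 + 4*t
dK/dt = 9*t/4 + 4
d^2K/dt^2 = 9/4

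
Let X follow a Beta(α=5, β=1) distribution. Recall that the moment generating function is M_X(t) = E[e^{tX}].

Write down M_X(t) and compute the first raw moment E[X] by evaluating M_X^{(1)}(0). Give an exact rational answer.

E[X] = M^(1)(0) = 5/6

M_X(t) = ₁F₁(5; 6; t)
M^(1)(t) = 5*₁F₁(6; 7; t)/6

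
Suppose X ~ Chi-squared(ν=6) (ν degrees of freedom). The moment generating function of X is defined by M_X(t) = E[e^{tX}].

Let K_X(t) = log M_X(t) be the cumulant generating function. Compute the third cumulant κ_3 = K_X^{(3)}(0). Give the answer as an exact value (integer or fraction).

κ_3 = D^3[K](0) = 48

M_X(t) = (1 - 2*t)^(-3)
K_X(t) = log M_X(t) = -3*log(1 - 2*t)
D^3[K](t) = -48/(8*t^3 - 12*t^2 + 6*t - 1)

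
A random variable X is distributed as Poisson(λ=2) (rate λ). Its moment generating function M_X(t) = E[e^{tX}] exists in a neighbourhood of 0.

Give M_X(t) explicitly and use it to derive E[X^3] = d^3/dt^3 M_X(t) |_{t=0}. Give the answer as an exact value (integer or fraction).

E[X^3] = M^(3)(0) = 22

M_X(t) = e^(2*e^(t) - 2)
M^(3)(t) = (8*e^(3*t)*e^(2*e^(t)) + 12*e^(2*t)*e^(2*e^(t)) + 2*e^(t)*e^(2*e^(t)))*e^(-2)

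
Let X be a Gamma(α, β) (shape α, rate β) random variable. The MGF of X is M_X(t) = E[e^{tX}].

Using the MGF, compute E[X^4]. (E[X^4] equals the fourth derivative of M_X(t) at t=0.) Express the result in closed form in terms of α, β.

M_X(t) = (β/(β - t))^α
dM/dt = -α*β^α*(1/(β - t))^α/(-β + t)
d^2M/dt^2 = (α^2*β^α*(1/(β - t))^α + α*β^α*(1/(β - t))^α)/(β^2 - 2*β*t + t^2)
d^3M/dt^3 = (-α^3*β^α*(1/(β - t))^α - 3*α^2*β^α*(1/(β - t))^α - 2*α*β^α*(1/(β - t))^α)/(-β^3 + 3*β^2*t - 3*β*t^2 + t^3)
d^4M/dt^4 = (α^4*β^α*(1/(β - t))^α + 6*α^3*β^α*(1/(β - t))^α + 11*α^2*β^α*(1/(β - t))^α + 6*α*β^α*(1/(β - t))^α)/(β^4 - 4*β^3*t + 6*β^2*t^2 - 4*β*t^3 + t^4)

E[X^4] = d^4M/dt^4 |_{t=0} = α*(α^3 + 6*α^2 + 11*α + 6)/β^4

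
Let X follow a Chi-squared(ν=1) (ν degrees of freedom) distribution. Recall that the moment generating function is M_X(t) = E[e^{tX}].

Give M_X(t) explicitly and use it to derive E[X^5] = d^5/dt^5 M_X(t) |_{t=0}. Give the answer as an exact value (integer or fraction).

M_X(t) = 1/√(1 - 2*t)
dM/dt = -1/(2*t*√(1 - 2*t) - √(1 - 2*t))
d^2M/dt^2 = 3/(4*t^2*√(1 - 2*t) - 4*t*√(1 - 2*t) + √(1 - 2*t))
d^3M/dt^3 = -15/(8*t^3*√(1 - 2*t) - 12*t^2*√(1 - 2*t) + 6*t*√(1 - 2*t) - √(1 - 2*t))
d^4M/dt^4 = 105/(16*t^4*√(1 - 2*t) - 32*t^3*√(1 - 2*t) + 24*t^2*√(1 - 2*t) - 8*t*√(1 - 2*t) + √(1 - 2*t))
d^5M/dt^5 = -945/(32*t^5*√(1 - 2*t) - 80*t^4*√(1 - 2*t) + 80*t^3*√(1 - 2*t) - 40*t^2*√(1 - 2*t) + 10*t*√(1 - 2*t) - √(1 - 2*t))

E[X^5] = d^5M/dt^5 |_{t=0} = 945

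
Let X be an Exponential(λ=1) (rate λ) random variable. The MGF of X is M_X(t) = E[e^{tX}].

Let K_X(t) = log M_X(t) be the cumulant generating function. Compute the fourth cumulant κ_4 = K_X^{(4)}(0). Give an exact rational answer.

M_X(t) = 1/(1 - t)
K_X(t) = log M_X(t) = -log(1 - t)
D^4[K](t) = 6/(t^4 - 4*t^3 + 6*t^2 - 4*t + 1)

κ_4 = D^4[K](0) = 6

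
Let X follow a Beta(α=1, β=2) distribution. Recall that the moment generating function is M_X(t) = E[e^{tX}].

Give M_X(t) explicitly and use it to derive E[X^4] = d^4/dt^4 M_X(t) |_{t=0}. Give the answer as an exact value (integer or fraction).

M_X(t) = ₁F₁(1; 3; t)
M^(4)(t) = ₁F₁(5; 7; t)/15

E[X^4] = M^(4)(0) = 1/15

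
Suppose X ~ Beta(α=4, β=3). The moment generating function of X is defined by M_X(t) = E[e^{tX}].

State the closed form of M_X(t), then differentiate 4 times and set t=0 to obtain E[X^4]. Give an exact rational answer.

E[X^4] = M^(4)(0) = 1/6

M_X(t) = ₁F₁(4; 7; t)
M^(4)(t) = ₁F₁(8; 11; t)/6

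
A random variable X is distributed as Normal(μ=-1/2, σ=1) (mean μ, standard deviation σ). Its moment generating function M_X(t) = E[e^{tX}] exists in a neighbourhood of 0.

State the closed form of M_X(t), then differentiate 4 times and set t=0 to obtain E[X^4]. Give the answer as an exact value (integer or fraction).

M_X(t) = e^(t^2/2 - t/2)
dM/dt = t*e^(-t/2)*e^(t^2/2) - e^(-t/2)*e^(t^2/2)/2
d^2M/dt^2 = (4*t^2*e^(t^2/2) - 4*t*e^(t^2/2) + 5*e^(t^2/2))*e^(-t/2)/4
d^3M/dt^3 = (8*t^3*e^(t^2/2) - 12*t^2*e^(t^2/2) + 30*t*e^(t^2/2) - 13*e^(t^2/2))*e^(-t/2)/8
d^4M/dt^4 = (16*t^4*e^(t^2/2) - 32*t^3*e^(t^2/2) + 120*t^2*e^(t^2/2) - 104*t*e^(t^2/2) + 73*e^(t^2/2))*e^(-t/2)/16

E[X^4] = d^4M/dt^4 |_{t=0} = 73/16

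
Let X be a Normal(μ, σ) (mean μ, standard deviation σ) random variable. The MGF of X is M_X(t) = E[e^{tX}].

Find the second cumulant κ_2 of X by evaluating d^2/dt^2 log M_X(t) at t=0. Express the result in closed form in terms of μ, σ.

M_X(t) = e^(μ*t + σ^2*t^2/2)
K_X(t) = log M_X(t) = μ*t + σ^2*t^2/2
K′(t) = μ + σ^2*t
K′′(t) = σ^2

κ_2 = K′′(0) = σ^2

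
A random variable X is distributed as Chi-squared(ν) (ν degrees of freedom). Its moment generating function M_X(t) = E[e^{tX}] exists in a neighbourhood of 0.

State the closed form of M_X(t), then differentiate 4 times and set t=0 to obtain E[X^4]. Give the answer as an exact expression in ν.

E[X^4] = M^(4)(0) = ν*(ν^3 + 12*ν^2 + 44*ν + 48)

M_X(t) = (1 - 2*t)^(-ν/2)
M^(4)(t) = (ν^4 + 12*ν^3 + 44*ν^2 + 48*ν)/(16*t^4*(1 - 2*t)^(ν/2) - 32*t^3*(1 - 2*t)^(ν/2) + 24*t^2*(1 - 2*t)^(ν/2) - 8*t*(1 - 2*t)^(ν/2) + (1 - 2*t)^(ν/2))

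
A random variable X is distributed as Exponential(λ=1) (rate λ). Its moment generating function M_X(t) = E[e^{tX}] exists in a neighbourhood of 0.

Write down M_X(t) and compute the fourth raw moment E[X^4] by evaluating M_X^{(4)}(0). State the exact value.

M_X(t) = 1/(1 - t)
M′(t) = 1/(t^2 - 2*t + 1)
M′′(t) = -2/(t^3 - 3*t^2 + 3*t - 1)
M′′′(t) = 6/(t^4 - 4*t^3 + 6*t^2 - 4*t + 1)
M′′′′(t) = -24/(t^5 - 5*t^4 + 10*t^3 - 10*t^2 + 5*t - 1)

E[X^4] = M′′′′(0) = 24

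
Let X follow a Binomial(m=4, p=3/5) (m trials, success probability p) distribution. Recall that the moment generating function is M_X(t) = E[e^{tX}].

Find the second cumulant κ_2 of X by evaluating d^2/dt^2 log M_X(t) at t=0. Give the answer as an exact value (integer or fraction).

κ_2 = d^2K/dt^2 |_{t=0} = 24/25

M_X(t) = (3*e^(t)/5 + 2/5)^4
K_X(t) = log M_X(t) = 4*log(3*e^(t)/5 + 2/5)
dK/dt = 12*e^(t)/(3*e^(t) + 2)
d^2K/dt^2 = 24*e^(t)/(9*e^(2*t) + 12*e^(t) + 4)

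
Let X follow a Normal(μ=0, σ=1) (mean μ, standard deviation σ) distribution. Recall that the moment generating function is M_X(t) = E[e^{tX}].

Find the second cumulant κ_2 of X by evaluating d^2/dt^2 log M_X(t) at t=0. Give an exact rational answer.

κ_2 = K′′(0) = 1

M_X(t) = e^(t^2/2)
K_X(t) = log M_X(t) = t^2/2
K′(t) = t
K′′(t) = 1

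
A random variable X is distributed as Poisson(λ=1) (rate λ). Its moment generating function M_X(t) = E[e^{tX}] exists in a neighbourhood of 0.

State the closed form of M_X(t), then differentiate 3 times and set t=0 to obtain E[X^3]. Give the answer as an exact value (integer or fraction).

M_X(t) = e^(e^(t) - 1)
M′(t) = e^(-1)*e^(t)*e^(e^(t))
M′′(t) = (e^(2*t)*e^(e^(t)) + e^(t)*e^(e^(t)))*e^(-1)
M′′′(t) = (e^(3*t)*e^(e^(t)) + 3*e^(2*t)*e^(e^(t)) + e^(t)*e^(e^(t)))*e^(-1)

E[X^3] = M′′′(0) = 5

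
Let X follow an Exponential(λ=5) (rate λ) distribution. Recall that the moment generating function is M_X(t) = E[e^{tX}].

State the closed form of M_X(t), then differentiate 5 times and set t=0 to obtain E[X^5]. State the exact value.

E[X^5] = d^5M/dt^5 |_{t=0} = 24/625

M_X(t) = 5/(5 - t)
dM/dt = 5/(t^2 - 10*t + 25)
d^2M/dt^2 = -10/(t^3 - 15*t^2 + 75*t - 125)
d^3M/dt^3 = 30/(t^4 - 20*t^3 + 150*t^2 - 500*t + 625)
d^4M/dt^4 = -120/(t^5 - 25*t^4 + 250*t^3 - 1250*t^2 + 3125*t - 3125)
d^5M/dt^5 = 600/(t^6 - 30*t^5 + 375*t^4 - 2500*t^3 + 9375*t^2 - 18750*t + 15625)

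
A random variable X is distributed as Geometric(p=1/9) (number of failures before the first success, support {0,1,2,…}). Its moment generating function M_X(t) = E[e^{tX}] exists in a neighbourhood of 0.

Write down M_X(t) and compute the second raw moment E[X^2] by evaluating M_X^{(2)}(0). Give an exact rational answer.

M_X(t) = 1/(9*(1 - 8*e^(t)/9))
M^(2)(t) = (-64*e^(2*t) - 72*e^(t))/(512*e^(3*t) - 1728*e^(2*t) + 1944*e^(t) - 729)

E[X^2] = M^(2)(0) = 136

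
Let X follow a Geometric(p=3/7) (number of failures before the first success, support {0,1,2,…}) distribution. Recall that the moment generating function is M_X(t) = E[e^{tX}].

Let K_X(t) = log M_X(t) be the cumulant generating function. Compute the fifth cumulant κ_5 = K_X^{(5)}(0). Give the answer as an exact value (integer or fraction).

κ_5 = K^(5)(0) = 35420/81

M_X(t) = 3/(7*(1 - 4*e^(t)/7))
K_X(t) = log M_X(t) = -log(1 - 4*e^(t)/7) - log(7) + log(3)
K^(5)(t) = (-1792*e^(4*t) - 34496*e^(3*t) - 60368*e^(2*t) - 9604*e^(t))/(1024*e^(5*t) - 8960*e^(4*t) + 31360*e^(3*t) - 54880*e^(2*t) + 48020*e^(t) - 16807)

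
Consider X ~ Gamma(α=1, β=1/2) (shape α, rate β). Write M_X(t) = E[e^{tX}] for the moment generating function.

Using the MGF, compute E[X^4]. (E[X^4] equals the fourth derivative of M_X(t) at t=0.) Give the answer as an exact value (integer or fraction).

M_X(t) = 1/(2*(1/2 - t))
M′(t) = 2/(4*t^2 - 4*t + 1)
M′′(t) = -8/(8*t^3 - 12*t^2 + 6*t - 1)
M′′′(t) = 48/(16*t^4 - 32*t^3 + 24*t^2 - 8*t + 1)
M′′′′(t) = -384/(32*t^5 - 80*t^4 + 80*t^3 - 40*t^2 + 10*t - 1)

E[X^4] = M′′′′(0) = 384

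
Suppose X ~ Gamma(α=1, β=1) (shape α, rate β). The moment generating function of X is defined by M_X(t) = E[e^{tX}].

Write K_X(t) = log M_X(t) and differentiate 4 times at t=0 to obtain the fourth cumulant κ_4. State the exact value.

M_X(t) = 1/(1 - t)
K_X(t) = log M_X(t) = -log(1 - t)
K′(t) = -1/(t - 1)
K′′(t) = 1/(t^2 - 2*t + 1)
K′′′(t) = -2/(t^3 - 3*t^2 + 3*t - 1)
K′′′′(t) = 6/(t^4 - 4*t^3 + 6*t^2 - 4*t + 1)

κ_4 = K′′′′(0) = 6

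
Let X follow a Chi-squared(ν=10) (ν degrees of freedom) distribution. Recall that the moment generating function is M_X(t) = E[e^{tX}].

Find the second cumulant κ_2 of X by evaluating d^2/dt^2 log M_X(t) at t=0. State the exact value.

M_X(t) = (1 - 2*t)^(-5)
K_X(t) = log M_X(t) = -5*log(1 - 2*t)
dK/dt = -10/(2*t - 1)
d^2K/dt^2 = 20/(4*t^2 - 4*t + 1)

κ_2 = d^2K/dt^2 |_{t=0} = 20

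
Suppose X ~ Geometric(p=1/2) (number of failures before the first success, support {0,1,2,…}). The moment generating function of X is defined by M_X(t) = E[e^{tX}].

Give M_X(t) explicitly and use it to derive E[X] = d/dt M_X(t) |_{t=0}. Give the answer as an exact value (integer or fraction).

E[X] = M′(0) = 1

M_X(t) = 1/(2*(1 - e^(t)/2))
M′(t) = e^(t)/(e^(2*t) - 4*e^(t) + 4)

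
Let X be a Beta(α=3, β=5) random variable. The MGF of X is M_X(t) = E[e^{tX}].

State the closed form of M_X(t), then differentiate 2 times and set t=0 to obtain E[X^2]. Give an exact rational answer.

M_X(t) = ₁F₁(3; 8; t)
dM/dt = 3*₁F₁(4; 9; t)/8
d^2M/dt^2 = ₁F₁(5; 10; t)/6

E[X^2] = d^2M/dt^2 |_{t=0} = 1/6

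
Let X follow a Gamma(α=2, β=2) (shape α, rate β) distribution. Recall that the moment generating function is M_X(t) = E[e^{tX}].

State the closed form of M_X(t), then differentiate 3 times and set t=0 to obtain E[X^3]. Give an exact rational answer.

M_X(t) = 4/(2 - t)^2
M′(t) = -8/(t^3 - 6*t^2 + 12*t - 8)
M′′(t) = 24/(t^4 - 8*t^3 + 24*t^2 - 32*t + 16)
M′′′(t) = -96/(t^5 - 10*t^4 + 40*t^3 - 80*t^2 + 80*t - 32)

E[X^3] = M′′′(0) = 3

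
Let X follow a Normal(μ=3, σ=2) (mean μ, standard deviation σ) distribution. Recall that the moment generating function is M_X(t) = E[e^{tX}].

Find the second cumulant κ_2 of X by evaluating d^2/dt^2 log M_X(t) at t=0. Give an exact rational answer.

M_X(t) = e^(2*t^2 + 3*t)
K_X(t) = log M_X(t) = 2*t^2 + 3*t
K^(2)(t) = 4

κ_2 = K^(2)(0) = 4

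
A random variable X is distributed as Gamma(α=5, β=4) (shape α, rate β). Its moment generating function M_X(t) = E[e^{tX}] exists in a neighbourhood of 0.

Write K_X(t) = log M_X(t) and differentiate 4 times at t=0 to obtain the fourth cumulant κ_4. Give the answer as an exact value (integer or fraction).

M_X(t) = 1024/(4 - t)^5
K_X(t) = log M_X(t) = -5*log(4 - t) + 10*log(2)
dK/dt = -5/(t - 4)
d^2K/dt^2 = 5/(t^2 - 8*t + 16)
d^3K/dt^3 = -10/(t^3 - 12*t^2 + 48*t - 64)
d^4K/dt^4 = 30/(t^4 - 16*t^3 + 96*t^2 - 256*t + 256)

κ_4 = d^4K/dt^4 |_{t=0} = 15/128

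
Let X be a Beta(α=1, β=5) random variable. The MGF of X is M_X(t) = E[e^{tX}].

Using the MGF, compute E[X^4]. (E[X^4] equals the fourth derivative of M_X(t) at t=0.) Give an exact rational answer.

M_X(t) = ₁F₁(1; 6; t)
M′(t) = ₁F₁(2; 7; t)/6
M′′(t) = ₁F₁(3; 8; t)/21
M′′′(t) = ₁F₁(4; 9; t)/56
M′′′′(t) = ₁F₁(5; 10; t)/126

E[X^4] = M′′′′(0) = 1/126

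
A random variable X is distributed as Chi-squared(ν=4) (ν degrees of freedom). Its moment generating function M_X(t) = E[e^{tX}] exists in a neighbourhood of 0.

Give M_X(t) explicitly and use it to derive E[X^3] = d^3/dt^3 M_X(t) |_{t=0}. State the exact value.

E[X^3] = M^(3)(0) = 192

M_X(t) = (1 - 2*t)^(-2)
M^(3)(t) = -192/(32*t^5 - 80*t^4 + 80*t^3 - 40*t^2 + 10*t - 1)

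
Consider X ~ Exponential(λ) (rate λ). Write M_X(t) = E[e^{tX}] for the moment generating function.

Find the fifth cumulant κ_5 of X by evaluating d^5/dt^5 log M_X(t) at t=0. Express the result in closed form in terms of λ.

κ_5 = K′′′′′(0) = 24/λ^5

M_X(t) = λ/(λ - t)
K_X(t) = log M_X(t) = log(λ) - log(λ - t)
K′(t) = -1/(-λ + t)
K′′(t) = 1/(λ^2 - 2*λ*t + t^2)
K′′′(t) = -2/(-λ^3 + 3*λ^2*t - 3*λ*t^2 + t^3)
K′′′′(t) = 6/(λ^4 - 4*λ^3*t + 6*λ^2*t^2 - 4*λ*t^3 + t^4)
K′′′′′(t) = -24/(-λ^5 + 5*λ^4*t - 10*λ^3*t^2 + 10*λ^2*t^3 - 5*λ*t^4 + t^5)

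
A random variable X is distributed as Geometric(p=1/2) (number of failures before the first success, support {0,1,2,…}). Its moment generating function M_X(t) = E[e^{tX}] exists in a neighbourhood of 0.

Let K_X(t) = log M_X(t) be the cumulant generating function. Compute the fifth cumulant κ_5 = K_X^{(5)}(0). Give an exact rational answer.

κ_5 = K^(5)(0) = 150

M_X(t) = 1/(2*(1 - e^(t)/2))
K_X(t) = log M_X(t) = -log(1 - e^(t)/2) - log(2)
K^(5)(t) = (-2*e^(4*t) - 44*e^(3*t) - 88*e^(2*t) - 16*e^(t))/(e^(5*t) - 10*e^(4*t) + 40*e^(3*t) - 80*e^(2*t) + 80*e^(t) - 32)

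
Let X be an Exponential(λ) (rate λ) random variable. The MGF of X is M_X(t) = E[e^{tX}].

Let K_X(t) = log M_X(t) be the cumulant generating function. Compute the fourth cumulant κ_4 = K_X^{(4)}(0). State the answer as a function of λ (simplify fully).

M_X(t) = λ/(λ - t)
K_X(t) = log M_X(t) = log(λ) - log(λ - t)
K′(t) = -1/(-λ + t)
K′′(t) = 1/(λ^2 - 2*λ*t + t^2)
K′′′(t) = -2/(-λ^3 + 3*λ^2*t - 3*λ*t^2 + t^3)
K′′′′(t) = 6/(λ^4 - 4*λ^3*t + 6*λ^2*t^2 - 4*λ*t^3 + t^4)

κ_4 = K′′′′(0) = 6/λ^4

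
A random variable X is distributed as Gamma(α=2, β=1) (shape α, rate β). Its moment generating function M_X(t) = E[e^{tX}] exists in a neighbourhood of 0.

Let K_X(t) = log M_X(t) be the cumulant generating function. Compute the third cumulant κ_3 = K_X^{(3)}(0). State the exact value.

κ_3 = D^3[K](0) = 4

M_X(t) = (1 - t)^(-2)
K_X(t) = log M_X(t) = -2*log(1 - t)
D^3[K](t) = -4/(t^3 - 3*t^2 + 3*t - 1)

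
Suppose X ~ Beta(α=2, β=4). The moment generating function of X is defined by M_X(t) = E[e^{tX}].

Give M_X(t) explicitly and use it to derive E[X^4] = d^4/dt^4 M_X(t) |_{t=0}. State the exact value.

E[X^4] = M^(4)(0) = 5/126

M_X(t) = ₁F₁(2; 6; t)
M^(4)(t) = 5*₁F₁(6; 10; t)/126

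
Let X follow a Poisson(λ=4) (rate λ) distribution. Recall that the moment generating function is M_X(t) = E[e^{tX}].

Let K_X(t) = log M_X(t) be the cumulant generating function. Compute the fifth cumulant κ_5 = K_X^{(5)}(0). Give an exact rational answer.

M_X(t) = e^(4*e^(t) - 4)
K_X(t) = log M_X(t) = 4*e^(t) - 4
D^5[K](t) = 4*e^(t)

κ_5 = D^5[K](0) = 4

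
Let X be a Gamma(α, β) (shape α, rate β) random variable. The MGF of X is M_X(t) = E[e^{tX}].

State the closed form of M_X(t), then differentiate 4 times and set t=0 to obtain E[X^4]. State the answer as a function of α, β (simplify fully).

M_X(t) = (β/(β - t))^α
dM/dt = -α*β^α*(1/(β - t))^α/(-β + t)
d^2M/dt^2 = (α^2*β^α*(1/(β - t))^α + α*β^α*(1/(β - t))^α)/(β^2 - 2*β*t + t^2)
d^3M/dt^3 = (-α^3*β^α*(1/(β - t))^α - 3*α^2*β^α*(1/(β - t))^α - 2*α*β^α*(1/(β - t))^α)/(-β^3 + 3*β^2*t - 3*β*t^2 + t^3)
d^4M/dt^4 = (α^4*β^α*(1/(β - t))^α + 6*α^3*β^α*(1/(β - t))^α + 11*α^2*β^α*(1/(β - t))^α + 6*α*β^α*(1/(β - t))^α)/(β^4 - 4*β^3*t + 6*β^2*t^2 - 4*β*t^3 + t^4)

E[X^4] = d^4M/dt^4 |_{t=0} = α*(α^3 + 6*α^2 + 11*α + 6)/β^4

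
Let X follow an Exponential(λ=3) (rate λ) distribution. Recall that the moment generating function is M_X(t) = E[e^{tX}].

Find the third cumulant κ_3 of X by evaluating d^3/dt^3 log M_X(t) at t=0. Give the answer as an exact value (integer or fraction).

κ_3 = d^3K/dt^3 |_{t=0} = 2/27

M_X(t) = 3/(3 - t)
K_X(t) = log M_X(t) = -log(3 - t) + log(3)
dK/dt = -1/(t - 3)
d^2K/dt^2 = 1/(t^2 - 6*t + 9)
d^3K/dt^3 = -2/(t^3 - 9*t^2 + 27*t - 27)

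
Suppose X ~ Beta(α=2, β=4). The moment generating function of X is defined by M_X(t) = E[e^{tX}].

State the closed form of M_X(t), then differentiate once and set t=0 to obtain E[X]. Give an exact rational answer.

E[X] = dM/dt |_{t=0} = 1/3

M_X(t) = ₁F₁(2; 6; t)
dM/dt = ₁F₁(3; 7; t)/3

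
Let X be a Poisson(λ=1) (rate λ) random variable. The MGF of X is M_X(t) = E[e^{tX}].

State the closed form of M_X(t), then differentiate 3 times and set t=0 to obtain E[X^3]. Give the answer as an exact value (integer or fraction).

E[X^3] = D^3[M](0) = 5

M_X(t) = e^(e^(t) - 1)
D^3[M](t) = (e^(3*t)*e^(e^(t)) + 3*e^(2*t)*e^(e^(t)) + e^(t)*e^(e^(t)))*e^(-1)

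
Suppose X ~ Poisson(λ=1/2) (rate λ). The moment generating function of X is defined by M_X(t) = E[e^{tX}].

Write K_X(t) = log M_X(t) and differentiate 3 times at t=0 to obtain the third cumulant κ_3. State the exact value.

κ_3 = K^(3)(0) = 1/2

M_X(t) = e^(e^(t)/2 - 1/2)
K_X(t) = log M_X(t) = e^(t)/2 - 1/2
K^(3)(t) = e^(t)/2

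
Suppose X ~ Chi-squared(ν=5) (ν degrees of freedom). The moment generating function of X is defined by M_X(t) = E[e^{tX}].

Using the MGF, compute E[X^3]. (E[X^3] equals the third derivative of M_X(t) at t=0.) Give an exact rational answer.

M_X(t) = (1 - 2*t)^(-5/2)
dM/dt = -5/(8*t^3*√(1 - 2*t) - 12*t^2*√(1 - 2*t) + 6*t*√(1 - 2*t) - √(1 - 2*t))
d^2M/dt^2 = 35/(16*t^4*√(1 - 2*t) - 32*t^3*√(1 - 2*t) + 24*t^2*√(1 - 2*t) - 8*t*√(1 - 2*t) + √(1 - 2*t))
d^3M/dt^3 = -315/(32*t^5*√(1 - 2*t) - 80*t^4*√(1 - 2*t) + 80*t^3*√(1 - 2*t) - 40*t^2*√(1 - 2*t) + 10*t*√(1 - 2*t) - √(1 - 2*t))

E[X^3] = d^3M/dt^3 |_{t=0} = 315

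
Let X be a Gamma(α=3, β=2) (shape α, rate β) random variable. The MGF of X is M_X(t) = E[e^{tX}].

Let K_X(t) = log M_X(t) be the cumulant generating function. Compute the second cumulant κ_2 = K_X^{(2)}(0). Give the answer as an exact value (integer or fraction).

κ_2 = K^(2)(0) = 3/4

M_X(t) = 8/(2 - t)^3
K_X(t) = log M_X(t) = -3*log(2 - t) + 3*log(2)
K^(2)(t) = 3/(t^2 - 4*t + 4)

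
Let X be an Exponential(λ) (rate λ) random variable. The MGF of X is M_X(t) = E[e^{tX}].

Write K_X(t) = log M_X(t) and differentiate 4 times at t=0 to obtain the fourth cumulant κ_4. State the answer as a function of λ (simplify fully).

M_X(t) = λ/(λ - t)
K_X(t) = log M_X(t) = log(λ) - log(λ - t)
K′(t) = -1/(-λ + t)
K′′(t) = 1/(λ^2 - 2*λ*t + t^2)
K′′′(t) = -2/(-λ^3 + 3*λ^2*t - 3*λ*t^2 + t^3)
K′′′′(t) = 6/(λ^4 - 4*λ^3*t + 6*λ^2*t^2 - 4*λ*t^3 + t^4)

κ_4 = K′′′′(0) = 6/λ^4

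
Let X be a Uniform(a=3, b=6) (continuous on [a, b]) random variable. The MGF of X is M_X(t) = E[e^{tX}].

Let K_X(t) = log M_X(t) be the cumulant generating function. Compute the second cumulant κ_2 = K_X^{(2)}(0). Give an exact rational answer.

M_X(t) = (e^(6*t) - e^(3*t))/(3*t)
K_X(t) = log M_X(t) = -log(t) + log(e^(6*t) - e^(3*t)) - log(3)
dK/dt = (6*t*e^(3*t) - 3*t - e^(3*t) + 1)/(t*e^(3*t) - t)
d^2K/dt^2 = (-9*t^2*e^(3*t) + e^(6*t) - 2*e^(3*t) + 1)/(t^2*e^(6*t) - 2*t^2*e^(3*t) + t^2)

κ_2 = d^2K/dt^2 |_{t=0} = 3/4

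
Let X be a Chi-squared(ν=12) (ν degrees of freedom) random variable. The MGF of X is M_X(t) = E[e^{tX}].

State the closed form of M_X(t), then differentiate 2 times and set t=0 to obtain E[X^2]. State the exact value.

M_X(t) = (1 - 2*t)^(-6)
M′(t) = -12/(128*t^7 - 448*t^6 + 672*t^5 - 560*t^4 + 280*t^3 - 84*t^2 + 14*t - 1)
M′′(t) = 168/(256*t^8 - 1024*t^7 + 1792*t^6 - 1792*t^5 + 1120*t^4 - 448*t^3 + 112*t^2 - 16*t + 1)

E[X^2] = M′′(0) = 168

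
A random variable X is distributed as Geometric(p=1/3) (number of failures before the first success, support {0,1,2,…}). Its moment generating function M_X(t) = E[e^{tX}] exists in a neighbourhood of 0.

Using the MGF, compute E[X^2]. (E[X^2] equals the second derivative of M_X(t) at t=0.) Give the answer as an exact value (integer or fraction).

E[X^2] = M′′(0) = 10

M_X(t) = 1/(3*(1 - 2*e^(t)/3))
M′(t) = 2*e^(t)/(4*e^(2*t) - 12*e^(t) + 9)
M′′(t) = (-4*e^(2*t) - 6*e^(t))/(8*e^(3*t) - 36*e^(2*t) + 54*e^(t) - 27)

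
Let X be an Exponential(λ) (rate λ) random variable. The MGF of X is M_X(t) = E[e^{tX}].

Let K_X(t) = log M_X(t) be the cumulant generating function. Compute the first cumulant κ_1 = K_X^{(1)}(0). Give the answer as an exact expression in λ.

κ_1 = dK/dt |_{t=0} = 1/λ

M_X(t) = λ/(λ - t)
K_X(t) = log M_X(t) = log(λ) - log(λ - t)
dK/dt = -1/(-λ + t)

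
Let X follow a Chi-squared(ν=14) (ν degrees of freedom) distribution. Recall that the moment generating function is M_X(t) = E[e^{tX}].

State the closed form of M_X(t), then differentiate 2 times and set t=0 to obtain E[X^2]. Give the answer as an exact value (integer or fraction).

M_X(t) = (1 - 2*t)^(-7)
M′(t) = 14/(256*t^8 - 1024*t^7 + 1792*t^6 - 1792*t^5 + 1120*t^4 - 448*t^3 + 112*t^2 - 16*t + 1)
M′′(t) = -224/(512*t^9 - 2304*t^8 + 4608*t^7 - 5376*t^6 + 4032*t^5 - 2016*t^4 + 672*t^3 - 144*t^2 + 18*t - 1)

E[X^2] = M′′(0) = 224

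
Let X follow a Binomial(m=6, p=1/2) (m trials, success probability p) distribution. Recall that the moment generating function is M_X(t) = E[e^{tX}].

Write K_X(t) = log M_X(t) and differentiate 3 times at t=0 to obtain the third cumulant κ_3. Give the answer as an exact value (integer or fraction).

κ_3 = D^3[K](0) = 0

M_X(t) = (e^(t)/2 + 1/2)^6
K_X(t) = log M_X(t) = 6*log(e^(t)/2 + 1/2)
D^3[K](t) = (-6*e^(2*t) + 6*e^(t))/(e^(3*t) + 3*e^(2*t) + 3*e^(t) + 1)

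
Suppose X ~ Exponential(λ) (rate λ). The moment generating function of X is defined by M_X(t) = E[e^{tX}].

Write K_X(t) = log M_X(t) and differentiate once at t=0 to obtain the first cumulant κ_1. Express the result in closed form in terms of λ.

κ_1 = D[K](0) = 1/λ

M_X(t) = λ/(λ - t)
K_X(t) = log M_X(t) = log(λ) - log(λ - t)
D[K](t) = -1/(-λ + t)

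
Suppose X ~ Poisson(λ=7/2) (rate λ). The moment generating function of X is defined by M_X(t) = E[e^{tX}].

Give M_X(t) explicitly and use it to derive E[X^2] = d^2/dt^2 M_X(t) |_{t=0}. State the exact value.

M_X(t) = e^(7*e^(t)/2 - 7/2)
D^2[M](t) = (49*e^(2*t)*e^(7*e^(t)/2) + 14*e^(t)*e^(7*e^(t)/2))*e^(-7/2)/4

E[X^2] = D^2[M](0) = 63/4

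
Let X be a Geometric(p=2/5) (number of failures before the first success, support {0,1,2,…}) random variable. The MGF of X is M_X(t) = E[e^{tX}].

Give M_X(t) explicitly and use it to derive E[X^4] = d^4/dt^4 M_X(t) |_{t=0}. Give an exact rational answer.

E[X^4] = M^(4)(0) = 276

M_X(t) = 2/(5*(1 - 3*e^(t)/5))
M^(4)(t) = (-162*e^(4*t) - 2970*e^(3*t) - 4950*e^(2*t) - 750*e^(t))/(243*e^(5*t) - 2025*e^(4*t) + 6750*e^(3*t) - 11250*e^(2*t) + 9375*e^(t) - 3125)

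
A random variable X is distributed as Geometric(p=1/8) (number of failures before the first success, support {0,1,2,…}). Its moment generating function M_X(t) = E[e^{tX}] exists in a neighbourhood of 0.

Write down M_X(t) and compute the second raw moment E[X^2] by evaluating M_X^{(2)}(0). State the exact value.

M_X(t) = 1/(8*(1 - 7*e^(t)/8))
M^(2)(t) = (-49*e^(2*t) - 56*e^(t))/(343*e^(3*t) - 1176*e^(2*t) + 1344*e^(t) - 512)

E[X^2] = M^(2)(0) = 105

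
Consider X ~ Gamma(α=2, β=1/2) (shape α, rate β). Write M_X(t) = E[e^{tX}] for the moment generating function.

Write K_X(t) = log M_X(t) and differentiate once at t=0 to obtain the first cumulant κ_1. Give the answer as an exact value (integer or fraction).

κ_1 = dK/dt |_{t=0} = 4

M_X(t) = 1/(4*(1/2 - t)^2)
K_X(t) = log M_X(t) = -2*log(1/2 - t) - 2*log(2)
dK/dt = -4/(2*t - 1)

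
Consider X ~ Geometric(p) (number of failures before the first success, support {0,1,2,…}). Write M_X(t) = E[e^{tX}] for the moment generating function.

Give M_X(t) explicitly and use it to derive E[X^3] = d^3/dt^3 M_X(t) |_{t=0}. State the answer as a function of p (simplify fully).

E[X^3] = d^3M/dt^3 |_{t=0} = -1 + 7/p - 12/p^2 + 6/p^3

M_X(t) = p/(-(1 - p)*e^(t) + 1)
dM/dt = (-p^2*e^(t) + p*e^(t))/(p^2*e^(2*t) - 2*p*e^(2*t) + 2*p*e^(t) + e^(2*t) - 2*e^(t) + 1)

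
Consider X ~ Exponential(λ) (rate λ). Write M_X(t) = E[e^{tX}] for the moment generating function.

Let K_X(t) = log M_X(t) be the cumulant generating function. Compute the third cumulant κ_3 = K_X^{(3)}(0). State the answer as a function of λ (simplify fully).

κ_3 = D^3[K](0) = 2/λ^3

M_X(t) = λ/(λ - t)
K_X(t) = log M_X(t) = log(λ) - log(λ - t)
D^3[K](t) = -2/(-λ^3 + 3*λ^2*t - 3*λ*t^2 + t^3)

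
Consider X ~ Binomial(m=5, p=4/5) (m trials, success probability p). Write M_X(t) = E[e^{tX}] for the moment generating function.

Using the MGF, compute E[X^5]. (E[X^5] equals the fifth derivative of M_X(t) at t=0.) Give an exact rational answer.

M_X(t) = (4*e^(t)/5 + 1/5)^5
M′(t) = 1024*e^(5*t)/625 + 1024*e^(4*t)/625 + 384*e^(3*t)/625 + 64*e^(2*t)/625 + 4*e^(t)/625
M′′(t) = 1024*e^(5*t)/125 + 4096*e^(4*t)/625 + 1152*e^(3*t)/625 + 128*e^(2*t)/625 + 4*e^(t)/625
M′′′(t) = 1024*e^(5*t)/25 + 16384*e^(4*t)/625 + 3456*e^(3*t)/625 + 256*e^(2*t)/625 + 4*e^(t)/625
M′′′′(t) = 1024*e^(5*t)/5 + 65536*e^(4*t)/625 + 10368*e^(3*t)/625 + 512*e^(2*t)/625 + 4*e^(t)/625
M′′′′′(t) = 1024*e^(5*t) + 262144*e^(4*t)/625 + 31104*e^(3*t)/625 + 1024*e^(2*t)/625 + 4*e^(t)/625

E[X^5] = M′′′′′(0) = 934276/625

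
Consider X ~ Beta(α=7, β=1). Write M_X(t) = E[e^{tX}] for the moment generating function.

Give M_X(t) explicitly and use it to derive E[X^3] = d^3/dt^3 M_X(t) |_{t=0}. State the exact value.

M_X(t) = ₁F₁(7; 8; t)
M′(t) = 7*₁F₁(8; 9; t)/8
M′′(t) = 7*₁F₁(9; 10; t)/9
M′′′(t) = 7*₁F₁(10; 11; t)/10

E[X^3] = M′′′(0) = 7/10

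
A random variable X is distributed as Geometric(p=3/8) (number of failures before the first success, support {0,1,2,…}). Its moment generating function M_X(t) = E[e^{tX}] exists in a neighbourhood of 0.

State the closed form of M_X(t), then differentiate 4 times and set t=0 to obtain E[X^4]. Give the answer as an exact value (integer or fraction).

E[X^4] = M′′′′(0) = 10595/27

M_X(t) = 3/(8*(1 - 5*e^(t)/8))
M′(t) = 15*e^(t)/(25*e^(2*t) - 80*e^(t) + 64)
M′′(t) = (-75*e^(2*t) - 120*e^(t))/(125*e^(3*t) - 600*e^(2*t) + 960*e^(t) - 512)
M′′′(t) = (375*e^(3*t) + 2400*e^(2*t) + 960*e^(t))/(625*e^(4*t) - 4000*e^(3*t) + 9600*e^(2*t) - 10240*e^(t) + 4096)
M′′′′(t) = (-1875*e^(4*t) - 33000*e^(3*t) - 52800*e^(2*t) - 7680*e^(t))/(3125*e^(5*t) - 25000*e^(4*t) + 80000*e^(3*t) - 128000*e^(2*t) + 102400*e^(t) - 32768)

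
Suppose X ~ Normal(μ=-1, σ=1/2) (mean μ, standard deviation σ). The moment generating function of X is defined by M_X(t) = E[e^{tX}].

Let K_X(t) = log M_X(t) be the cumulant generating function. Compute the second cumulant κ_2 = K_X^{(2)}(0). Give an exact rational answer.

κ_2 = K^(2)(0) = 1/4

M_X(t) = e^(t^2/8 - t)
K_X(t) = log M_X(t) = t^2/8 - t
K^(2)(t) = 1/4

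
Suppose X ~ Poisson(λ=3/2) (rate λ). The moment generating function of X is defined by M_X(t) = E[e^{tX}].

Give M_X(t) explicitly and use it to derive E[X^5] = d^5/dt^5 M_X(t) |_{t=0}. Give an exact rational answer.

E[X^5] = d^5M/dt^5 |_{t=0} = 5691/32

M_X(t) = e^(3*e^(t)/2 - 3/2)
dM/dt = 3*e^(-3/2)*e^(t)*e^(3*e^(t)/2)/2
d^2M/dt^2 = (9*e^(2*t)*e^(3*e^(t)/2) + 6*e^(t)*e^(3*e^(t)/2))*e^(-3/2)/4
d^3M/dt^3 = (27*e^(3*t)*e^(3*e^(t)/2) + 54*e^(2*t)*e^(3*e^(t)/2) + 12*e^(t)*e^(3*e^(t)/2))*e^(-3/2)/8
d^4M/dt^4 = (81*e^(4*t)*e^(3*e^(t)/2) + 324*e^(3*t)*e^(3*e^(t)/2) + 252*e^(2*t)*e^(3*e^(t)/2) + 24*e^(t)*e^(3*e^(t)/2))*e^(-3/2)/16
d^5M/dt^5 = (243*e^(5*t)*e^(3*e^(t)/2) + 1620*e^(4*t)*e^(3*e^(t)/2) + 2700*e^(3*t)*e^(3*e^(t)/2) + 1080*e^(2*t)*e^(3*e^(t)/2) + 48*e^(t)*e^(3*e^(t)/2))*e^(-3/2)/32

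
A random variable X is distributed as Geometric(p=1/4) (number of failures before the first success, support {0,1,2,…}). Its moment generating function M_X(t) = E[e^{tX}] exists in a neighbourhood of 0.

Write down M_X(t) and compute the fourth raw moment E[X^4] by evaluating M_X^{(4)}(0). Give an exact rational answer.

E[X^4] = M^(4)(0) = 3045

M_X(t) = 1/(4*(1 - 3*e^(t)/4))
M^(4)(t) = (-81*e^(4*t) - 1188*e^(3*t) - 1584*e^(2*t) - 192*e^(t))/(243*e^(5*t) - 1620*e^(4*t) + 4320*e^(3*t) - 5760*e^(2*t) + 3840*e^(t) - 1024)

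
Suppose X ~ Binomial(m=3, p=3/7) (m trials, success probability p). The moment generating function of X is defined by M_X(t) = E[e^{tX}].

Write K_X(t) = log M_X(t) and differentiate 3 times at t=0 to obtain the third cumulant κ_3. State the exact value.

M_X(t) = (3*e^(t)/7 + 4/7)^3
K_X(t) = log M_X(t) = 3*log(3*e^(t)/7 + 4/7)
K′(t) = 9*e^(t)/(3*e^(t) + 4)
K′′(t) = 36*e^(t)/(9*e^(2*t) + 24*e^(t) + 16)
K′′′(t) = (-108*e^(2*t) + 144*e^(t))/(27*e^(3*t) + 108*e^(2*t) + 144*e^(t) + 64)

κ_3 = K′′′(0) = 36/343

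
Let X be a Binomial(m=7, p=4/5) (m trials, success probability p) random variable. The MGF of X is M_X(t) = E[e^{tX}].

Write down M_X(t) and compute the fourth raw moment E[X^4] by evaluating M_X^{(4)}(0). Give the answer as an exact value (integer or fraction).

M_X(t) = (4*e^(t)/5 + 1/5)^7
D^4[M](t) = 39337984*e^(7*t)/78125 + 37158912*e^(6*t)/78125 + 21504*e^(5*t)/125 + 458752*e^(4*t)/15625 + 36288*e^(3*t)/15625 + 5376*e^(2*t)/78125 + 28*e^(t)/78125

E[X^4] = D^4[M](0) = 147868/125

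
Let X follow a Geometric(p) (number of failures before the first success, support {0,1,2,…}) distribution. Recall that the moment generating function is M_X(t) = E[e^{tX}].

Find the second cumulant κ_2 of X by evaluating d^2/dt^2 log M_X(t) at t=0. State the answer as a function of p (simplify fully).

κ_2 = K′′(0) = (1 - p)/p^2

M_X(t) = p/(-(1 - p)*e^(t) + 1)
K_X(t) = log M_X(t) = log(p) - log(-(1 - p)*e^(t) + 1)
K′(t) = (-p*e^(t) + e^(t))/(p*e^(t) - e^(t) + 1)
K′′(t) = (-p*e^(t) + e^(t))/(p^2*e^(2*t) - 2*p*e^(2*t) + 2*p*e^(t) + e^(2*t) - 2*e^(t) + 1)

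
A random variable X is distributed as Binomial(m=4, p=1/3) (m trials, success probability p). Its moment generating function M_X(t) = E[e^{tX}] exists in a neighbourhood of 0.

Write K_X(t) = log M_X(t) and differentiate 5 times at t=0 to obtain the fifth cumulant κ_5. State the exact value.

M_X(t) = (e^(t)/3 + 2/3)^4
K_X(t) = log M_X(t) = 4*log(e^(t)/3 + 2/3)
K′(t) = 4*e^(t)/(e^(t) + 2)
K′′(t) = 8*e^(t)/(e^(2*t) + 4*e^(t) + 4)
K′′′(t) = (-8*e^(2*t) + 16*e^(t))/(e^(3*t) + 6*e^(2*t) + 12*e^(t) + 8)
K′′′′(t) = (8*e^(3*t) - 64*e^(2*t) + 32*e^(t))/(e^(4*t) + 8*e^(3*t) + 24*e^(2*t) + 32*e^(t) + 16)
K′′′′′(t) = (-8*e^(4*t) + 176*e^(3*t) - 352*e^(2*t) + 64*e^(t))/(e^(5*t) + 10*e^(4*t) + 40*e^(3*t) + 80*e^(2*t) + 80*e^(t) + 32)

κ_5 = K′′′′′(0) = -40/81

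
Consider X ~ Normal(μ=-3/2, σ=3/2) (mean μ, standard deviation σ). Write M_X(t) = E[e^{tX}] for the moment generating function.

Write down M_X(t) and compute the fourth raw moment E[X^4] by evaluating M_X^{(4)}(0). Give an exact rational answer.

M_X(t) = e^(9*t^2/8 - 3*t/2)
D^4[M](t) = (6561*t^4*e^(9*t^2/8) - 17496*t^3*e^(9*t^2/8) + 34992*t^2*e^(9*t^2/8) - 31104*t*e^(9*t^2/8) + 12960*e^(9*t^2/8))*e^(-3*t/2)/256

E[X^4] = D^4[M](0) = 405/8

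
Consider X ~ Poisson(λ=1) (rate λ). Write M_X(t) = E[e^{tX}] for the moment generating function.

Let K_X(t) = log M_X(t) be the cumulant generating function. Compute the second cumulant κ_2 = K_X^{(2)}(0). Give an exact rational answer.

M_X(t) = e^(e^(t) - 1)
K_X(t) = log M_X(t) = e^(t) - 1
dK/dt = e^(t)
d^2K/dt^2 = e^(t)

κ_2 = d^2K/dt^2 |_{t=0} = 1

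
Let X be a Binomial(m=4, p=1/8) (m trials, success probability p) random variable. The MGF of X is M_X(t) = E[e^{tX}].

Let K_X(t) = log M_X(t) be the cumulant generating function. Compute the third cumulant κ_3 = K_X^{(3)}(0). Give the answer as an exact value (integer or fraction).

κ_3 = D^3[K](0) = 21/64

M_X(t) = (e^(t)/8 + 7/8)^4
K_X(t) = log M_X(t) = 4*log(e^(t)/8 + 7/8)
D^3[K](t) = (-28*e^(2*t) + 196*e^(t))/(e^(3*t) + 21*e^(2*t) + 147*e^(t) + 343)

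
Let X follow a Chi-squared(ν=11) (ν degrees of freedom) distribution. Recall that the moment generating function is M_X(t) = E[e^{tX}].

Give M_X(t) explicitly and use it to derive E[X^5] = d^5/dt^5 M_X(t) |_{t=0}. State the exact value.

E[X^5] = M′′′′′(0) = 692835

M_X(t) = (1 - 2*t)^(-11/2)
M′(t) = 11/(64*t^6*√(1 - 2*t) - 192*t^5*√(1 - 2*t) + 240*t^4*√(1 - 2*t) - 160*t^3*√(1 - 2*t) + 60*t^2*√(1 - 2*t) - 12*t*√(1 - 2*t) + √(1 - 2*t))
M′′(t) = -143/(128*t^7*√(1 - 2*t) - 448*t^6*√(1 - 2*t) + 672*t^5*√(1 - 2*t) - 560*t^4*√(1 - 2*t) + 280*t^3*√(1 - 2*t) - 84*t^2*√(1 - 2*t) + 14*t*√(1 - 2*t) - √(1 - 2*t))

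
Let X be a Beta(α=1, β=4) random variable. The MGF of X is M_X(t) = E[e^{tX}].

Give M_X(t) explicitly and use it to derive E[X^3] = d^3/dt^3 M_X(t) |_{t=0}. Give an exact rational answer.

M_X(t) = ₁F₁(1; 5; t)
dM/dt = ₁F₁(2; 6; t)/5
d^2M/dt^2 = ₁F₁(3; 7; t)/15
d^3M/dt^3 = ₁F₁(4; 8; t)/35

E[X^3] = d^3M/dt^3 |_{t=0} = 1/35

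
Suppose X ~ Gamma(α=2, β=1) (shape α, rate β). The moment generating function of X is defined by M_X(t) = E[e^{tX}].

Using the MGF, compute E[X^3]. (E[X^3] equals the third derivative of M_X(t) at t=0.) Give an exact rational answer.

E[X^3] = M′′′(0) = 24

M_X(t) = (1 - t)^(-2)
M′(t) = -2/(t^3 - 3*t^2 + 3*t - 1)
M′′(t) = 6/(t^4 - 4*t^3 + 6*t^2 - 4*t + 1)
M′′′(t) = -24/(t^5 - 5*t^4 + 10*t^3 - 10*t^2 + 5*t - 1)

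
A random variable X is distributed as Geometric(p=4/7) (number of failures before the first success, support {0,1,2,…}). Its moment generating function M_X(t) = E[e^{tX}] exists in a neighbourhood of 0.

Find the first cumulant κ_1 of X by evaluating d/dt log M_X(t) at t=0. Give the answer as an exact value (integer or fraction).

κ_1 = D[K](0) = 3/4

M_X(t) = 4/(7*(1 - 3*e^(t)/7))
K_X(t) = log M_X(t) = -log(1 - 3*e^(t)/7) - log(7) + 2*log(2)
D[K](t) = -3*e^(t)/(3*e^(t) - 7)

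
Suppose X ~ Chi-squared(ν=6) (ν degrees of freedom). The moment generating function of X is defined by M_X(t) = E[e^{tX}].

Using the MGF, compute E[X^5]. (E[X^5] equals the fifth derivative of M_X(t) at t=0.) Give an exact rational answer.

E[X^5] = d^5M/dt^5 |_{t=0} = 80640

M_X(t) = (1 - 2*t)^(-3)
dM/dt = 6/(16*t^4 - 32*t^3 + 24*t^2 - 8*t + 1)
d^2M/dt^2 = -48/(32*t^5 - 80*t^4 + 80*t^3 - 40*t^2 + 10*t - 1)
d^3M/dt^3 = 480/(64*t^6 - 192*t^5 + 240*t^4 - 160*t^3 + 60*t^2 - 12*t + 1)
d^4M/dt^4 = -5760/(128*t^7 - 448*t^6 + 672*t^5 - 560*t^4 + 280*t^3 - 84*t^2 + 14*t - 1)
d^5M/dt^5 = 80640/(256*t^8 - 1024*t^7 + 1792*t^6 - 1792*t^5 + 1120*t^4 - 448*t^3 + 112*t^2 - 16*t + 1)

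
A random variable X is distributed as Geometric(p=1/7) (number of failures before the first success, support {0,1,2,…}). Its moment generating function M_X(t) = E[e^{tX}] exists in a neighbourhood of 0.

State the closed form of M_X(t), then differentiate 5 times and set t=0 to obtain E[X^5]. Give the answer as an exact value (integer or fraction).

M_X(t) = 1/(7*(1 - 6*e^(t)/7))

E[X^5] = M^(5)(0) = 1277646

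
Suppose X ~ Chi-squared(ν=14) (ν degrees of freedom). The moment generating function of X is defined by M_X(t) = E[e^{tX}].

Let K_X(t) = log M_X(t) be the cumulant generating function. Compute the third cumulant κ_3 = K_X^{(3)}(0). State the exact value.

M_X(t) = (1 - 2*t)^(-7)
K_X(t) = log M_X(t) = -7*log(1 - 2*t)
K′(t) = -14/(2*t - 1)
K′′(t) = 28/(4*t^2 - 4*t + 1)
K′′′(t) = -112/(8*t^3 - 12*t^2 + 6*t - 1)

κ_3 = K′′′(0) = 112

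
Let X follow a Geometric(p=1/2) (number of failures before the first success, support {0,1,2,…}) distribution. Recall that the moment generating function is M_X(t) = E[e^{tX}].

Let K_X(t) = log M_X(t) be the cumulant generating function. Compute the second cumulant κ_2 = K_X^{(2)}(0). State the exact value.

M_X(t) = 1/(2*(1 - e^(t)/2))
K_X(t) = log M_X(t) = -log(1 - e^(t)/2) - log(2)
dK/dt = -e^(t)/(e^(t) - 2)
d^2K/dt^2 = 2*e^(t)/(e^(2*t) - 4*e^(t) + 4)

κ_2 = d^2K/dt^2 |_{t=0} = 2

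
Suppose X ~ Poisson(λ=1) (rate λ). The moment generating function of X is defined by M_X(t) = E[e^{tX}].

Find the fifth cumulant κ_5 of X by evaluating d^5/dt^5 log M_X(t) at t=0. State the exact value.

κ_5 = D^5[K](0) = 1

M_X(t) = e^(e^(t) - 1)
K_X(t) = log M_X(t) = e^(t) - 1
D^5[K](t) = e^(t)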